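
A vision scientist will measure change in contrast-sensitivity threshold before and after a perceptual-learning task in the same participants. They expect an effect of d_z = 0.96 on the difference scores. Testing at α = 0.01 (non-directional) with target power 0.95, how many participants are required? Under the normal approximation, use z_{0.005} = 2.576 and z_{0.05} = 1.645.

n = 20 pairs

For a paired (one-sample on differences) test: n = ((z_{α/2} + z_β) / d)².
z_{α/2} + z_β = 2.576 + 1.645 = 4.221.
n = (4.221 / 0.96)² = 4.397² = 19.33.
Round up.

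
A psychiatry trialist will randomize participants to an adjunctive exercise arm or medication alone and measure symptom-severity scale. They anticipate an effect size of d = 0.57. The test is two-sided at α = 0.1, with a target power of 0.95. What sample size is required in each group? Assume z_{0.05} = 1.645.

For two independent groups with equal n: n = 2·((z_{α/2} + z_β) / d)².
z_{α/2} + z_β = 1.645 + 1.645 = 3.290.
n = 2 × (3.290 / 0.57)² = 2 × 5.772² = 2 × 33.32 = 66.6.
Round up to the next whole participant.

n = 67 per group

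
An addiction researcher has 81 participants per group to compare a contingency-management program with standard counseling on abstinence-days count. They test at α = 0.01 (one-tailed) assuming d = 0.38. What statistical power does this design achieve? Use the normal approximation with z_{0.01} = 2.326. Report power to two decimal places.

For two equal groups, power = Φ(d·√(n/2) − z_{α}).
d·√(n/2) = 0.38 × √(81/2) = 0.38 × 6.364 = 2.418.
z_β = 2.418 − 2.326 = 0.092.
Power = Φ(0.092) = 0.537.

power ≈ 0.54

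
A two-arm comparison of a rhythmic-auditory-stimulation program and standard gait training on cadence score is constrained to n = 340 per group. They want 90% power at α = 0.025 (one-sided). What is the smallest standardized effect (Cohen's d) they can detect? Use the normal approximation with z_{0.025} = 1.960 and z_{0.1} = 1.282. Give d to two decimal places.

d_min ≈ 0.25

For two independent groups of n = 340 each: d_min = (z_{α} + z_β)·√(2/n).
z-sum = 1.960 + 1.282 = 3.242.
d_min = 3.242 × √(2/340) = 3.242 × 0.0767 = 0.249.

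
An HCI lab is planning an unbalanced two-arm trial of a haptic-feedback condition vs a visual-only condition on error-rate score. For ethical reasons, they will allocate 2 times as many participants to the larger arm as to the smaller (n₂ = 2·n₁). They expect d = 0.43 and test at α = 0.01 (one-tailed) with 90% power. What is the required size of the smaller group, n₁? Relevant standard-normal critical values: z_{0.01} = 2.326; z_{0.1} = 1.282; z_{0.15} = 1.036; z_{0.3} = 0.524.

n₁ = 106

With allocation ratio k = n₂/n₁ = 2, Var(x̄₁−x̄₂) = σ²(1/n₁ + 1/(k·n₁)) = σ²·(k+1)/(k·n₁).
So n₁ = (1 + 1/k)·((z_{α} + z_β)/d)² = 1.500 × (3.608/0.43)².
n₁ = 1.500 × 70.40 = 105.6.
Round up: n₁ = 106, giving n₂ = 2 × 106 = 212.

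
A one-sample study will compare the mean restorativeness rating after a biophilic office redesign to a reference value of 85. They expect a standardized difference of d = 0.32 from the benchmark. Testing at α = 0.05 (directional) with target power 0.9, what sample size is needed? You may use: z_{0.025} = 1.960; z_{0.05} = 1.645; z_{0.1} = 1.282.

n = 84

For a one-sample test: n = ((z_{α} + z_β) / d)².
z_{α} + z_β = 1.645 + 1.282 = 2.927.
n = (2.927 / 0.32)² = 9.147² = 83.67.
Round up.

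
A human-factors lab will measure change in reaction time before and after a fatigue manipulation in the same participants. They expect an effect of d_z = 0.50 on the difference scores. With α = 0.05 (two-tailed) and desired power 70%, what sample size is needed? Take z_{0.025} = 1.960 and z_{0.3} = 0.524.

For a paired (one-sample on differences) test: n = ((z_{α/2} + z_β) / d)².
z_{α/2} + z_β = 1.960 + 0.524 = 2.484.
n = (2.484 / 0.50)² = 4.968² = 24.68.
Round up.

n = 25 pairs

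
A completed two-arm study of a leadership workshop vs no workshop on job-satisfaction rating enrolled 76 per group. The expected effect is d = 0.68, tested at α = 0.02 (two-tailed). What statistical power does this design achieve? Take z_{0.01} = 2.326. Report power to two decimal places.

power ≈ 0.97

For two equal groups, power = Φ(d·√(n/2) − z_{α/2}).
d·√(n/2) = 0.68 × √(76/2) = 0.68 × 6.164 = 4.192.
z_β = 4.192 − 2.326 = 1.866.
Power = Φ(1.866) = 0.969.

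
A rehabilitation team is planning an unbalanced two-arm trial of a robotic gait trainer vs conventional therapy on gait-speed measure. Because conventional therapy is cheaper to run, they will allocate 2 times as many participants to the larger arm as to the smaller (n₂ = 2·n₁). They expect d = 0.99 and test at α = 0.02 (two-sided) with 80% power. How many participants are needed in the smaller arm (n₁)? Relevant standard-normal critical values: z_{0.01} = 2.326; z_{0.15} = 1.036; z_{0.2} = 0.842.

With allocation ratio k = n₂/n₁ = 2, Var(x̄₁−x̄₂) = σ²(1/n₁ + 1/(k·n₁)) = σ²·(k+1)/(k·n₁).
So n₁ = (1 + 1/k)·((z_{α/2} + z_β)/d)² = 1.500 × (3.168/0.99)².
n₁ = 1.500 × 10.24 = 15.4.
Round up: n₁ = 16, giving n₂ = 2 × 16 = 32.

n₁ = 16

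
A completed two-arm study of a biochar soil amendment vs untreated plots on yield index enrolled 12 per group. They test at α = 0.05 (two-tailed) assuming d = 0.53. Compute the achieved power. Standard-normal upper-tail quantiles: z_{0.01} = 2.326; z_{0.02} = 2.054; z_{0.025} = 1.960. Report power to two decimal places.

power ≈ 0.25

For two equal groups, power = Φ(d·√(n/2) − z_{α/2}).
d·√(n/2) = 0.53 × √(12/2) = 0.53 × 2.449 = 1.298.
z_β = 1.298 − 1.960 = -0.662.
Power = Φ(-0.662) = 0.254.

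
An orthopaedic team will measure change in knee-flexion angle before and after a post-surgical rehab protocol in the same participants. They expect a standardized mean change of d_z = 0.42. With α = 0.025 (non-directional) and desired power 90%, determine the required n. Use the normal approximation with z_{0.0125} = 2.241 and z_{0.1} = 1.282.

For a paired (one-sample on differences) test: n = ((z_{α/2} + z_β) / d)².
z_{α/2} + z_β = 2.241 + 1.282 = 3.523.
n = (3.523 / 0.42)² = 8.388² = 70.36.
Round up.

n = 71 pairs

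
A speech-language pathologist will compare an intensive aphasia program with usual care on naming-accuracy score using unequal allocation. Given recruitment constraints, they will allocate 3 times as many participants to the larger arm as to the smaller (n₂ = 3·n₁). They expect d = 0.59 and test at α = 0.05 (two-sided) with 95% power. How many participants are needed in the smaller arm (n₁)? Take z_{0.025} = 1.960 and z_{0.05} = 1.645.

With allocation ratio k = n₂/n₁ = 3, Var(x̄₁−x̄₂) = σ²(1/n₁ + 1/(k·n₁)) = σ²·(k+1)/(k·n₁).
So n₁ = (1 + 1/k)·((z_{α/2} + z_β)/d)² = 1.333 × (3.605/0.59)².
n₁ = 1.333 × 37.33 = 49.8.
Round up: n₁ = 50, giving n₂ = 3 × 50 = 150.

n₁ = 50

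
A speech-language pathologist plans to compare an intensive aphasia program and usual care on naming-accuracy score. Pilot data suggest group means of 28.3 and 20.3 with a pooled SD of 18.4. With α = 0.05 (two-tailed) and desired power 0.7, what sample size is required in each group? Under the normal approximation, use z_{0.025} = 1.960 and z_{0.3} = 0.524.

n = 66 per group

Cohen's d = |M₁ − M₂| / SD_pooled = |28.3 − 20.3| / 18.4 = 8.0 / 18.4 = 0.435.
For two independent groups with equal n: n = 2·((z_{α/2} + z_β) / d)².
z_{α/2} + z_β = 1.960 + 0.524 = 2.484.
n = 2 × (2.484 / 0.435)² = 2 × 5.710² = 2 × 32.61 = 65.2.
Round up to the next whole participant.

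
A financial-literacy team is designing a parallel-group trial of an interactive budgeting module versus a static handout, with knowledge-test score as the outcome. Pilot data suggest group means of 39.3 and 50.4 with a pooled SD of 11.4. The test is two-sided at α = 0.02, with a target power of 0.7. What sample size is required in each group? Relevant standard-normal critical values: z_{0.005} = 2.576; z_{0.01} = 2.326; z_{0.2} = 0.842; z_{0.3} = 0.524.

n = 18 per group

Cohen's d = |M₁ − M₂| / SD_pooled = |39.3 − 50.4| / 11.4 = 11.1 / 11.4 = 0.974.
For two independent groups with equal n: n = 2·((z_{α/2} + z_β) / d)².
z_{α/2} + z_β = 2.326 + 0.524 = 2.850.
n = 2 × (2.850 / 0.974)² = 2 × 2.926² = 2 × 8.56 = 17.1.
Round up to the next whole participant.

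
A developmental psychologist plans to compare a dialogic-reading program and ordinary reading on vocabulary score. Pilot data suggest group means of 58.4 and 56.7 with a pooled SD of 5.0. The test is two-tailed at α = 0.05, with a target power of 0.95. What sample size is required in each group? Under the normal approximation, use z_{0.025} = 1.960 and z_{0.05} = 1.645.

n = 225 per group

Cohen's d = |M₁ − M₂| / SD_pooled = |58.4 − 56.7| / 5.0 = 1.7 / 5.0 = 0.340.
For two independent groups with equal n: n = 2·((z_{α/2} + z_β) / d)².
z_{α/2} + z_β = 1.960 + 1.645 = 3.605.
n = 2 × (3.605 / 0.340)² = 2 × 10.603² = 2 × 112.42 = 224.8.
Round up to the next whole participant.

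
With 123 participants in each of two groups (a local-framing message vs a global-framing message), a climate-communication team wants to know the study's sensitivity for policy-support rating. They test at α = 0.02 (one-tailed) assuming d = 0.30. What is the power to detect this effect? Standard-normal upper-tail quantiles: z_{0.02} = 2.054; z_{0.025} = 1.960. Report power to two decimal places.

For two equal groups, power = Φ(d·√(n/2) − z_{α}).
d·√(n/2) = 0.30 × √(123/2) = 0.30 × 7.842 = 2.353.
z_β = 2.353 − 2.054 = 0.299.
Power = Φ(0.299) = 0.617.

power ≈ 0.62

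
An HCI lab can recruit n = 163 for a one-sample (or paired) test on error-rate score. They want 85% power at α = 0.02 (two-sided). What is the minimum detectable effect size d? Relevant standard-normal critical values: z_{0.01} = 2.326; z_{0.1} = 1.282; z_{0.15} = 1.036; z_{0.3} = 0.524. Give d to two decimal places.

For a single sample (or paired design) of n = 163: d_min = (z_{α/2} + z_β)/√n.
z-sum = 2.326 + 1.036 = 3.362.
d_min = 3.362 / √163 = 3.362 / 12.767 = 0.263.

d_min ≈ 0.26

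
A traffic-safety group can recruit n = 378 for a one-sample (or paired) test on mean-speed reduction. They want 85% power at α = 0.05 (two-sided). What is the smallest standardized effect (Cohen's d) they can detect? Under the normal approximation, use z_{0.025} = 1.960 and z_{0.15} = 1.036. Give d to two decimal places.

d_min ≈ 0.15

For a single sample (or paired design) of n = 378: d_min = (z_{α/2} + z_β)/√n.
z-sum = 1.960 + 1.036 = 2.996.
d_min = 2.996 / √378 = 2.996 / 19.442 = 0.154.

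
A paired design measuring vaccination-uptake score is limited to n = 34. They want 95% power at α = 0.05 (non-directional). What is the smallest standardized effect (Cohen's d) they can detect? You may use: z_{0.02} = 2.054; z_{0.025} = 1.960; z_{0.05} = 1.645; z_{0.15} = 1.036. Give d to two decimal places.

For a single sample (or paired design) of n = 34: d_min = (z_{α/2} + z_β)/√n.
z-sum = 1.960 + 1.645 = 3.605.
d_min = 3.605 / √34 = 3.605 / 5.831 = 0.618.

d_min ≈ 0.62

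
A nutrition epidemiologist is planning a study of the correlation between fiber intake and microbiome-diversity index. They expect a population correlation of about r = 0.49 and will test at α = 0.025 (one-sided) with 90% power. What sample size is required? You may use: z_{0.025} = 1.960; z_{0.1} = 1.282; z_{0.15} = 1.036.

n = 40

Fisher's z: C = ½·ln((1+r)/(1−r)) = ½·ln(2.9216) = 0.5361.
n = ((z_{α} + z_β)/C)² + 3.
(1.960 + 1.282) / 0.5361 = 3.242 / 0.5361 = 6.047.
n = 6.047² + 3 = 36.57 + 3 = 39.6.
Round up.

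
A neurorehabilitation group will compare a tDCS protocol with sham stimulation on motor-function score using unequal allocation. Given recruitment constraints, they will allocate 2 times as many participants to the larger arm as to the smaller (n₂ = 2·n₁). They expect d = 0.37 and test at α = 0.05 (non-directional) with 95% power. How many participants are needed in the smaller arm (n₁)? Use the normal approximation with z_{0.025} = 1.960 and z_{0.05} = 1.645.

n₁ = 143

With allocation ratio k = n₂/n₁ = 2, Var(x̄₁−x̄₂) = σ²(1/n₁ + 1/(k·n₁)) = σ²·(k+1)/(k·n₁).
So n₁ = (1 + 1/k)·((z_{α/2} + z_β)/d)² = 1.500 × (3.605/0.37)².
n₁ = 1.500 × 94.93 = 142.4.
Round up: n₁ = 143, giving n₂ = 2 × 143 = 286.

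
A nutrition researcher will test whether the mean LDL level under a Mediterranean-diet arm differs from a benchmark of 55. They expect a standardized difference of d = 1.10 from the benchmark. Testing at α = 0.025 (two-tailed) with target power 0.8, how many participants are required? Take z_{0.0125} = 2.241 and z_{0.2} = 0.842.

For a one-sample test: n = ((z_{α/2} + z_β) / d)².
z_{α/2} + z_β = 2.241 + 0.842 = 3.083.
n = (3.083 / 1.10)² = 2.803² = 7.86.
Round up.

n = 8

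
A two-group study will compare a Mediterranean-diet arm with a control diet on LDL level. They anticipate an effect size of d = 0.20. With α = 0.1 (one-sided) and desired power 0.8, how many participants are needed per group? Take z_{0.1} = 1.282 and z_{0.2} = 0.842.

n = 226 per group

For two independent groups with equal n: n = 2·((z_{α} + z_β) / d)².
z_{α} + z_β = 1.282 + 0.842 = 2.124.
n = 2 × (2.124 / 0.20)² = 2 × 10.620² = 2 × 112.78 = 225.6.
Round up to the next whole participant.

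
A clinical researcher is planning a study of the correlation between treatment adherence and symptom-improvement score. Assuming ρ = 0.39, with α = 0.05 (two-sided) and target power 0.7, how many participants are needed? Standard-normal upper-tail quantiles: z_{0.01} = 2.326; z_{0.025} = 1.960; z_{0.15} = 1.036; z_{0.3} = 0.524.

n = 40

Fisher's z: C = ½·ln((1+r)/(1−r)) = ½·ln(2.2787) = 0.4118.
n = ((z_{α/2} + z_β)/C)² + 3.
(1.960 + 0.524) / 0.4118 = 2.484 / 0.4118 = 6.032.
n = 6.032² + 3 = 36.39 + 3 = 39.4.
Round up.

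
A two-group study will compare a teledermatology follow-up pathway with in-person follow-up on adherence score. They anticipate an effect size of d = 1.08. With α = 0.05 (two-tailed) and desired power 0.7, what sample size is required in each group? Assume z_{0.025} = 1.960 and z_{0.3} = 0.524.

For two independent groups with equal n: n = 2·((z_{α/2} + z_β) / d)².
z_{α/2} + z_β = 1.960 + 0.524 = 2.484.
n = 2 × (2.484 / 1.08)² = 2 × 2.300² = 2 × 5.29 = 10.6.
Round up to the next whole participant.

n = 11 per group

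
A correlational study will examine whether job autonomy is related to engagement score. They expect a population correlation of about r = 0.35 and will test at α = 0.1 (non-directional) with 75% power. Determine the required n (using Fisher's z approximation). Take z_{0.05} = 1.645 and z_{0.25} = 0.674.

Fisher's z: C = ½·ln((1+r)/(1−r)) = ½·ln(2.0769) = 0.3654.
n = ((z_{α/2} + z_β)/C)² + 3.
(1.645 + 0.674) / 0.3654 = 2.319 / 0.3654 = 6.346.
n = 6.346² + 3 = 40.28 + 3 = 43.3.
Round up.

n = 44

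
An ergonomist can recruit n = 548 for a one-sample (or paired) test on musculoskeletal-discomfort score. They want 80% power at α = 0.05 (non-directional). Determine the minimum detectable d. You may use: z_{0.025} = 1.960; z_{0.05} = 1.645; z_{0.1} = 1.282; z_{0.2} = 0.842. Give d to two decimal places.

d_min ≈ 0.12

For a single sample (or paired design) of n = 548: d_min = (z_{α/2} + z_β)/√n.
z-sum = 1.960 + 0.842 = 2.802.
d_min = 2.802 / √548 = 2.802 / 23.409 = 0.120.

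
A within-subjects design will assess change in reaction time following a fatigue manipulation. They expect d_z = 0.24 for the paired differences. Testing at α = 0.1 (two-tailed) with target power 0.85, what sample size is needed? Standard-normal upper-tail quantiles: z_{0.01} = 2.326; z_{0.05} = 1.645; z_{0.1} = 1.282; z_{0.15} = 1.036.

n = 125 pairs

For a paired (one-sample on differences) test: n = ((z_{α/2} + z_β) / d)².
z_{α/2} + z_β = 1.645 + 1.036 = 2.681.
n = (2.681 / 0.24)² = 11.171² = 124.79.
Round up.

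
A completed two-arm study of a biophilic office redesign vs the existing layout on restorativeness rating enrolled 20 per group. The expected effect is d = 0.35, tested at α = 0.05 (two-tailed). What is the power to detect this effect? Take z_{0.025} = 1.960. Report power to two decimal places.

For two equal groups, power = Φ(d·√(n/2) − z_{α/2}).
d·√(n/2) = 0.35 × √(20/2) = 0.35 × 3.162 = 1.107.
z_β = 1.107 − 1.960 = -0.853.
Power = Φ(-0.853) = 0.197.

power ≈ 0.20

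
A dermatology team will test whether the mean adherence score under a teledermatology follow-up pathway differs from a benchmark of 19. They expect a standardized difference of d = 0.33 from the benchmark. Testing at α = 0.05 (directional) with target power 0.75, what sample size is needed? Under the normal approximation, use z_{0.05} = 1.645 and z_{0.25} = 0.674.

n = 50

For a one-sample test: n = ((z_{α} + z_β) / d)².
z_{α} + z_β = 1.645 + 0.674 = 2.319.
n = (2.319 / 0.33)² = 7.027² = 49.38.
Round up.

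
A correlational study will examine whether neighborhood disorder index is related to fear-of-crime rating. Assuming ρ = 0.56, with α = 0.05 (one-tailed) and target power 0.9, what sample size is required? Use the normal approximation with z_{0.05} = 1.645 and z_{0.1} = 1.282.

Fisher's z: C = ½·ln((1+r)/(1−r)) = ½·ln(3.5455) = 0.6328.
n = ((z_{α} + z_β)/C)² + 3.
(1.645 + 1.282) / 0.6328 = 2.927 / 0.6328 = 4.625.
n = 4.625² + 3 = 21.40 + 3 = 24.4.
Round up.

n = 25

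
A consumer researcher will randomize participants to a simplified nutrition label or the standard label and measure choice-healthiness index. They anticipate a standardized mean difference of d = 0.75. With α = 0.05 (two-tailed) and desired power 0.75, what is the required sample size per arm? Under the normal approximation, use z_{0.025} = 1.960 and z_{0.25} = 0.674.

n = 25 per group

For two independent groups with equal n: n = 2·((z_{α/2} + z_β) / d)².
z_{α/2} + z_β = 1.960 + 0.674 = 2.634.
n = 2 × (2.634 / 0.75)² = 2 × 3.512² = 2 × 12.33 = 24.7.
Round up to the next whole participant.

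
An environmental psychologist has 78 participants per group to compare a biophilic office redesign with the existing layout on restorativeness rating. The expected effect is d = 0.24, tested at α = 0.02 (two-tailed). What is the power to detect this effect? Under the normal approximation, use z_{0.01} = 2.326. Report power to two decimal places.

power ≈ 0.20

For two equal groups, power = Φ(d·√(n/2) − z_{α/2}).
d·√(n/2) = 0.24 × √(78/2) = 0.24 × 6.245 = 1.499.
z_β = 1.499 − 2.326 = -0.827.
Power = Φ(-0.827) = 0.204.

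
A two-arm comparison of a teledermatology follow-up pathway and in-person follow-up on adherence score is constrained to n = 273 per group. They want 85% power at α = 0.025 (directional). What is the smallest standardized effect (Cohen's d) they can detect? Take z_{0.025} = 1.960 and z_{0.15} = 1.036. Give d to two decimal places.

d_min ≈ 0.26

For two independent groups of n = 273 each: d_min = (z_{α} + z_β)·√(2/n).
z-sum = 1.960 + 1.036 = 2.996.
d_min = 2.996 × √(2/273) = 2.996 × 0.0856 = 0.256.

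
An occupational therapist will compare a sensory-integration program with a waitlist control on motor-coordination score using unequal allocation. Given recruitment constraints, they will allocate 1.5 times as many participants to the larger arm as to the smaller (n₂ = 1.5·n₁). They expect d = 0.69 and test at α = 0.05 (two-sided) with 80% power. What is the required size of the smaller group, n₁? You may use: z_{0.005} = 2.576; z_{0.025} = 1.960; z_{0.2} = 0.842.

With allocation ratio k = n₂/n₁ = 1.5, Var(x̄₁−x̄₂) = σ²(1/n₁ + 1/(k·n₁)) = σ²·(k+1)/(k·n₁).
So n₁ = (1 + 1/k)·((z_{α/2} + z_β)/d)² = 1.667 × (2.802/0.69)².
n₁ = 1.667 × 16.49 = 27.5.
Round up: n₁ = 28, giving n₂ = 1.5 × 28 = 42.

n₁ = 28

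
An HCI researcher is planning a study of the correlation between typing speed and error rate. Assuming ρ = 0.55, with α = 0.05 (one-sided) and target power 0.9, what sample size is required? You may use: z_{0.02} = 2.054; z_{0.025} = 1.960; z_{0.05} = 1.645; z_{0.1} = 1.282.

Fisher's z: C = ½·ln((1+r)/(1−r)) = ½·ln(3.4444) = 0.6184.
n = ((z_{α} + z_β)/C)² + 3.
(1.645 + 1.282) / 0.6184 = 2.927 / 0.6184 = 4.733.
n = 4.733² + 3 = 22.40 + 3 = 25.4.
Round up.

n = 26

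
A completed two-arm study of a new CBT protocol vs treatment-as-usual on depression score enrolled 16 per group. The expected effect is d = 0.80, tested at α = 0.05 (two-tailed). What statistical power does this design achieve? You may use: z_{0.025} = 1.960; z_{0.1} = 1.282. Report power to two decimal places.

power ≈ 0.62

For two equal groups, power = Φ(d·√(n/2) − z_{α/2}).
d·√(n/2) = 0.80 × √(16/2) = 0.80 × 2.828 = 2.263.
z_β = 2.263 − 1.960 = 0.303.
Power = Φ(0.303) = 0.619.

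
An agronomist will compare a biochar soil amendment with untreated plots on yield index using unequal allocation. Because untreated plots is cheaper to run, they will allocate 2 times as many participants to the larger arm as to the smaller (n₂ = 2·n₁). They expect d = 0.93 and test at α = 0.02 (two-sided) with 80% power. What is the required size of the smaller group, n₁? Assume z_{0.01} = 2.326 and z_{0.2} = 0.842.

With allocation ratio k = n₂/n₁ = 2, Var(x̄₁−x̄₂) = σ²(1/n₁ + 1/(k·n₁)) = σ²·(k+1)/(k·n₁).
So n₁ = (1 + 1/k)·((z_{α/2} + z_β)/d)² = 1.500 × (3.168/0.93)².
n₁ = 1.500 × 11.60 = 17.4.
Round up: n₁ = 18, giving n₂ = 2 × 18 = 36.

n₁ = 18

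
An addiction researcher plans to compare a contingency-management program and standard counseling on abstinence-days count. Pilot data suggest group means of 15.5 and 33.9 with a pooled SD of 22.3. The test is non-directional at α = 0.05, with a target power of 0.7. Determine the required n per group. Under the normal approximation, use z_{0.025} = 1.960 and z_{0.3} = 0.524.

Cohen's d = |M₁ − M₂| / SD_pooled = |15.5 − 33.9| / 22.3 = 18.4 / 22.3 = 0.825.
For two independent groups with equal n: n = 2·((z_{α/2} + z_β) / d)².
z_{α/2} + z_β = 1.960 + 0.524 = 2.484.
n = 2 × (2.484 / 0.825)² = 2 × 3.011² = 2 × 9.07 = 18.1.
Round up to the next whole participant.

n = 19 per group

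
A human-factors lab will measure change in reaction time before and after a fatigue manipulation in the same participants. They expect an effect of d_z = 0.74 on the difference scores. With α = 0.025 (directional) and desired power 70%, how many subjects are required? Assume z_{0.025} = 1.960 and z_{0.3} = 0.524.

n = 12 pairs

For a paired (one-sample on differences) test: n = ((z_{α} + z_β) / d)².
z_{α} + z_β = 1.960 + 0.524 = 2.484.
n = (2.484 / 0.74)² = 3.357² = 11.27.
Round up.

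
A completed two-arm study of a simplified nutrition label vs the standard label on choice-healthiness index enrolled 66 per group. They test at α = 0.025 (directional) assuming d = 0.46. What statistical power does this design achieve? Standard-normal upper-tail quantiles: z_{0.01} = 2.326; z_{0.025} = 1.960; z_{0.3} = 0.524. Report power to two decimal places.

power ≈ 0.75

For two equal groups, power = Φ(d·√(n/2) − z_{α}).
d·√(n/2) = 0.46 × √(66/2) = 0.46 × 5.745 = 2.642.
z_β = 2.642 − 1.960 = 0.682.
Power = Φ(0.682) = 0.753.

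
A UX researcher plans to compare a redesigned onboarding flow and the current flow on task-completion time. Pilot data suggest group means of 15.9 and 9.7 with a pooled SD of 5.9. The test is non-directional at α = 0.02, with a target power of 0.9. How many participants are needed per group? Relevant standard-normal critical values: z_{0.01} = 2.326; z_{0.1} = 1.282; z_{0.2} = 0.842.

n = 24 per group

Cohen's d = |M₁ − M₂| / SD_pooled = |15.9 − 9.7| / 5.9 = 6.2 / 5.9 = 1.051.
For two independent groups with equal n: n = 2·((z_{α/2} + z_β) / d)².
z_{α/2} + z_β = 2.326 + 1.282 = 3.608.
n = 2 × (3.608 / 1.051)² = 2 × 3.433² = 2 × 11.78 = 23.6.
Round up to the next whole participant.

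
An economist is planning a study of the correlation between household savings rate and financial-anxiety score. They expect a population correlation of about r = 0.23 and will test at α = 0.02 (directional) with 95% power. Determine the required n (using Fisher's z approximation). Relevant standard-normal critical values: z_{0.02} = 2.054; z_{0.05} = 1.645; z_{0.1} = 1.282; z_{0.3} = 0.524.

Fisher's z: C = ½·ln((1+r)/(1−r)) = ½·ln(1.5974) = 0.2342.
n = ((z_{α} + z_β)/C)² + 3.
(2.054 + 1.645) / 0.2342 = 3.699 / 0.2342 = 15.794.
n = 15.794² + 3 = 249.46 + 3 = 252.5.
Round up.

n = 253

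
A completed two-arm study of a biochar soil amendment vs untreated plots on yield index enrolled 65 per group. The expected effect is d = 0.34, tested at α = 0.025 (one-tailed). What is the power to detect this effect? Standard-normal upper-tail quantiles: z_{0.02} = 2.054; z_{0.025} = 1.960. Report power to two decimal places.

For two equal groups, power = Φ(d·√(n/2) − z_{α}).
d·√(n/2) = 0.34 × √(65/2) = 0.34 × 5.701 = 1.938.
z_β = 1.938 − 1.960 = -0.022.
Power = Φ(-0.022) = 0.491.

power ≈ 0.49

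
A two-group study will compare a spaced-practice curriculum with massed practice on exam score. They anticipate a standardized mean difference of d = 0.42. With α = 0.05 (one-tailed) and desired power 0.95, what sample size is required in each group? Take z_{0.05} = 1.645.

For two independent groups with equal n: n = 2·((z_{α} + z_β) / d)².
z_{α} + z_β = 1.645 + 1.645 = 3.290.
n = 2 × (3.290 / 0.42)² = 2 × 7.833² = 2 × 61.36 = 122.7.
Round up to the next whole participant.

n = 123 per group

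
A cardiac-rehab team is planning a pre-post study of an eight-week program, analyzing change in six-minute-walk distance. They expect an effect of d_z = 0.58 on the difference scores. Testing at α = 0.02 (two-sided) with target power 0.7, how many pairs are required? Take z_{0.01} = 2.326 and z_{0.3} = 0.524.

For a paired (one-sample on differences) test: n = ((z_{α/2} + z_β) / d)².
z_{α/2} + z_β = 2.326 + 0.524 = 2.850.
n = (2.850 / 0.58)² = 4.914² = 24.15.
Round up.

n = 25 pairs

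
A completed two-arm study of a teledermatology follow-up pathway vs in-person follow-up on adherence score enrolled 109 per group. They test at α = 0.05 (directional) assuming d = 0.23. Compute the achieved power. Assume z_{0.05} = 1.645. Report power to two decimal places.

power ≈ 0.52

For two equal groups, power = Φ(d·√(n/2) − z_{α}).
d·√(n/2) = 0.23 × √(109/2) = 0.23 × 7.382 = 1.698.
z_β = 1.698 − 1.645 = 0.053.
Power = Φ(0.053) = 0.521.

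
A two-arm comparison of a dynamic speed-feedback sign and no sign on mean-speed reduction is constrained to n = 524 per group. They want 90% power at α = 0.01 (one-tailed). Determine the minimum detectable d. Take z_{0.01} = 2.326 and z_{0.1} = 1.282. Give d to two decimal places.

d_min ≈ 0.22

For two independent groups of n = 524 each: d_min = (z_{α} + z_β)·√(2/n).
z-sum = 2.326 + 1.282 = 3.608.
d_min = 3.608 × √(2/524) = 3.608 × 0.0618 = 0.223.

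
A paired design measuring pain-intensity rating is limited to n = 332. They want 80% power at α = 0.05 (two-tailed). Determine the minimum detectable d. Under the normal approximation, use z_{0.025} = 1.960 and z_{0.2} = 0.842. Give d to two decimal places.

d_min ≈ 0.15

For a single sample (or paired design) of n = 332: d_min = (z_{α/2} + z_β)/√n.
z-sum = 1.960 + 0.842 = 2.802.
d_min = 2.802 / √332 = 2.802 / 18.221 = 0.154.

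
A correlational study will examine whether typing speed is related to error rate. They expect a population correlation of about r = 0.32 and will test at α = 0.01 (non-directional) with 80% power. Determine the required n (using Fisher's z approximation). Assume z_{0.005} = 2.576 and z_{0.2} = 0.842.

n = 110

Fisher's z: C = ½·ln((1+r)/(1−r)) = ½·ln(1.9412) = 0.3316.
n = ((z_{α/2} + z_β)/C)² + 3.
(2.576 + 0.842) / 0.3316 = 3.418 / 0.3316 = 10.308.
n = 10.308² + 3 = 106.25 + 3 = 109.2.
Round up.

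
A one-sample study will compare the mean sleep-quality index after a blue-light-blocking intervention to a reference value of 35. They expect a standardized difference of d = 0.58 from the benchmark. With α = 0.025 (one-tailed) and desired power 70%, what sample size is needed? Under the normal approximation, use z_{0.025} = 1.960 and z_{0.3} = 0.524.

n = 19

For a one-sample test: n = ((z_{α} + z_β) / d)².
z_{α} + z_β = 1.960 + 0.524 = 2.484.
n = (2.484 / 0.58)² = 4.283² = 18.34.
Round up.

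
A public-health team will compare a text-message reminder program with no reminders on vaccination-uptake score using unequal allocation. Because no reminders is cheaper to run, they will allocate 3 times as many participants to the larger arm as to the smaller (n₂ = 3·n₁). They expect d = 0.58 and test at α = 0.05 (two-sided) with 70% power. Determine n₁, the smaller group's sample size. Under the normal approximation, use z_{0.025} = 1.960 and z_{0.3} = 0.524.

n₁ = 25

With allocation ratio k = n₂/n₁ = 3, Var(x̄₁−x̄₂) = σ²(1/n₁ + 1/(k·n₁)) = σ²·(k+1)/(k·n₁).
So n₁ = (1 + 1/k)·((z_{α/2} + z_β)/d)² = 1.333 × (2.484/0.58)².
n₁ = 1.333 × 18.34 = 24.5.
Round up: n₁ = 25, giving n₂ = 3 × 25 = 75.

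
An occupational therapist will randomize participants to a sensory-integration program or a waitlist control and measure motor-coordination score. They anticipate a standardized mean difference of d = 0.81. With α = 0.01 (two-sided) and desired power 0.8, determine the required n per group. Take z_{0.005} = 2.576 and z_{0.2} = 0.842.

n = 36 per group

For two independent groups with equal n: n = 2·((z_{α/2} + z_β) / d)².
z_{α/2} + z_β = 2.576 + 0.842 = 3.418.
n = 2 × (3.418 / 0.81)² = 2 × 4.220² = 2 × 17.81 = 35.6.
Round up to the next whole participant.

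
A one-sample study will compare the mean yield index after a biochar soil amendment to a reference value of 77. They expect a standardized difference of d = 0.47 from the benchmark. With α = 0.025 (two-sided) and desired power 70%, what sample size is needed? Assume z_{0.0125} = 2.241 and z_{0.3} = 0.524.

For a one-sample test: n = ((z_{α/2} + z_β) / d)².
z_{α/2} + z_β = 2.241 + 0.524 = 2.765.
n = (2.765 / 0.47)² = 5.883² = 34.61.
Round up.

n = 35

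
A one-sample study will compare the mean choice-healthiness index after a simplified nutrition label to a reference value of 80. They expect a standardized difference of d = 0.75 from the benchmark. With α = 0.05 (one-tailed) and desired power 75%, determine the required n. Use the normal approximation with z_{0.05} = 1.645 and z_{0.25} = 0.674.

For a one-sample test: n = ((z_{α} + z_β) / d)².
z_{α} + z_β = 1.645 + 0.674 = 2.319.
n = (2.319 / 0.75)² = 3.092² = 9.56.
Round up.

n = 10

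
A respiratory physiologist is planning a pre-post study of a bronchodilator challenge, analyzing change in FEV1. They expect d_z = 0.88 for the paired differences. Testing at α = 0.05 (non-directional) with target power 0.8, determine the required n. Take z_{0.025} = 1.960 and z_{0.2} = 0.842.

n = 11 pairs

For a paired (one-sample on differences) test: n = ((z_{α/2} + z_β) / d)².
z_{α/2} + z_β = 1.960 + 0.842 = 2.802.
n = (2.802 / 0.88)² = 3.184² = 10.14.
Round up.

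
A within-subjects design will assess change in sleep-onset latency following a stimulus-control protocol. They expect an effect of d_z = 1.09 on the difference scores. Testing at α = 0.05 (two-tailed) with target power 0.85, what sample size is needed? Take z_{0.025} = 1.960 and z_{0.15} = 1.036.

n = 8 pairs

For a paired (one-sample on differences) test: n = ((z_{α/2} + z_β) / d)².
z_{α/2} + z_β = 1.960 + 1.036 = 2.996.
n = (2.996 / 1.09)² = 2.749² = 7.55.
Round up.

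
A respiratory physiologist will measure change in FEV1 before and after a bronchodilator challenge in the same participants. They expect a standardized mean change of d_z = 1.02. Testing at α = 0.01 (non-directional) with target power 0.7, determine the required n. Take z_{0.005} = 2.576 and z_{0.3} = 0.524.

n = 10 pairs

For a paired (one-sample on differences) test: n = ((z_{α/2} + z_β) / d)².
z_{α/2} + z_β = 2.576 + 0.524 = 3.100.
n = (3.100 / 1.02)² = 3.039² = 9.24.
Round up.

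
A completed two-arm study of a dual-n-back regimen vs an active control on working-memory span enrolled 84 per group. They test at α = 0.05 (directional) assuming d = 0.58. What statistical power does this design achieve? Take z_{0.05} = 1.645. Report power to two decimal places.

For two equal groups, power = Φ(d·√(n/2) − z_{α}).
d·√(n/2) = 0.58 × √(84/2) = 0.58 × 6.481 = 3.759.
z_β = 3.759 − 1.645 = 2.114.
Power = Φ(2.114) = 0.983.

power ≈ 0.98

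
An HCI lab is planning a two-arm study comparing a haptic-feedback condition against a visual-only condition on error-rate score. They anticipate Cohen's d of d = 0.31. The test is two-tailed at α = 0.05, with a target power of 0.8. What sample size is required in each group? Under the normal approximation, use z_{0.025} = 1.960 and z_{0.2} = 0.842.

For two independent groups with equal n: n = 2·((z_{α/2} + z_β) / d)².
z_{α/2} + z_β = 1.960 + 0.842 = 2.802.
n = 2 × (2.802 / 0.31)² = 2 × 9.039² = 2 × 81.70 = 163.4.
Round up to the next whole participant.

n = 164 per group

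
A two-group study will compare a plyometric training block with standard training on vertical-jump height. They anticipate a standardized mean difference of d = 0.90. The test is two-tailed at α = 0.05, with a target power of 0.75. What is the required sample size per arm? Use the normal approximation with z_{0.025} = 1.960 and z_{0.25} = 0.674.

For two independent groups with equal n: n = 2·((z_{α/2} + z_β) / d)².
z_{α/2} + z_β = 1.960 + 0.674 = 2.634.
n = 2 × (2.634 / 0.90)² = 2 × 2.927² = 2 × 8.57 = 17.1.
Round up to the next whole participant.

n = 18 per group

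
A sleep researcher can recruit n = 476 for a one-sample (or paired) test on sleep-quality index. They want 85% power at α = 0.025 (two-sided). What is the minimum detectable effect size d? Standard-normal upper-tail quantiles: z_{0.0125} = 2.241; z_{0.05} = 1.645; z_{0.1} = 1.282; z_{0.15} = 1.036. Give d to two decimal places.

For a single sample (or paired design) of n = 476: d_min = (z_{α/2} + z_β)/√n.
z-sum = 2.241 + 1.036 = 3.277.
d_min = 3.277 / √476 = 3.277 / 21.817 = 0.150.

d_min ≈ 0.15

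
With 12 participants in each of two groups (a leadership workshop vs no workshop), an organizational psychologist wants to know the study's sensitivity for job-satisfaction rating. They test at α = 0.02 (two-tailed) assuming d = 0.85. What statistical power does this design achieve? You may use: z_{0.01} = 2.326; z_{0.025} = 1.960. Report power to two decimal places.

power ≈ 0.40

For two equal groups, power = Φ(d·√(n/2) − z_{α/2}).
d·√(n/2) = 0.85 × √(12/2) = 0.85 × 2.449 = 2.082.
z_β = 2.082 − 2.326 = -0.244.
Power = Φ(-0.244) = 0.404.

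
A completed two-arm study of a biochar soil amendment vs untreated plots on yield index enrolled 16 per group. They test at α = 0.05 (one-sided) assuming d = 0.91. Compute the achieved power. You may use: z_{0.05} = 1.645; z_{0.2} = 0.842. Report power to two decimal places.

power ≈ 0.82

For two equal groups, power = Φ(d·√(n/2) − z_{α}).
d·√(n/2) = 0.91 × √(16/2) = 0.91 × 2.828 = 2.574.
z_β = 2.574 − 1.645 = 0.929.
Power = Φ(0.929) = 0.824.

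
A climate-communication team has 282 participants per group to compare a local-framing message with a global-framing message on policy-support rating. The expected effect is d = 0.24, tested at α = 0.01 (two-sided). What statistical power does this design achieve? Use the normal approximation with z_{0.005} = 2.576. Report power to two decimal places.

For two equal groups, power = Φ(d·√(n/2) − z_{α/2}).
d·√(n/2) = 0.24 × √(282/2) = 0.24 × 11.874 = 2.850.
z_β = 2.850 − 2.576 = 0.274.
Power = Φ(0.274) = 0.608.

power ≈ 0.61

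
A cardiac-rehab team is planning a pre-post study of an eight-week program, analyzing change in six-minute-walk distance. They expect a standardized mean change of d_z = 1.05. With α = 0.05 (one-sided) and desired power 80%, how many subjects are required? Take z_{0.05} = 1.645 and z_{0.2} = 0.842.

n = 6 pairs

For a paired (one-sample on differences) test: n = ((z_{α} + z_β) / d)².
z_{α} + z_β = 1.645 + 0.842 = 2.487.
n = (2.487 / 1.05)² = 2.369² = 5.61.
Round up.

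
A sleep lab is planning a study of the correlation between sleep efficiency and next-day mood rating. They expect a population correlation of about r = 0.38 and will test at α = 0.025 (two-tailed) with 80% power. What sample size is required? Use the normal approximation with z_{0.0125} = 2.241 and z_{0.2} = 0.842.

n = 63

Fisher's z: C = ½·ln((1+r)/(1−r)) = ½·ln(2.2258) = 0.4001.
n = ((z_{α/2} + z_β)/C)² + 3.
(2.241 + 0.842) / 0.4001 = 3.083 / 0.4001 = 7.706.
n = 7.706² + 3 = 59.38 + 3 = 62.4.
Round up.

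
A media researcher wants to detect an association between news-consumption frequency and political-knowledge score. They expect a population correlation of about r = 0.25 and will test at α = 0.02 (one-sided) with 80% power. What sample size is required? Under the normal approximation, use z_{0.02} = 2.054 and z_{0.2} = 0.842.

Fisher's z: C = ½·ln((1+r)/(1−r)) = ½·ln(1.6667) = 0.2554.
n = ((z_{α} + z_β)/C)² + 3.
(2.054 + 0.842) / 0.2554 = 2.896 / 0.2554 = 11.339.
n = 11.339² + 3 = 128.57 + 3 = 131.6.
Round up.

n = 132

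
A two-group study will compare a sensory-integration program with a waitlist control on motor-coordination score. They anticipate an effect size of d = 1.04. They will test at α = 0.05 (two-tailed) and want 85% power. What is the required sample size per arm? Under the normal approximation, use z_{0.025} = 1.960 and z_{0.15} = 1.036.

For two independent groups with equal n: n = 2·((z_{α/2} + z_β) / d)².
z_{α/2} + z_β = 1.960 + 1.036 = 2.996.
n = 2 × (2.996 / 1.04)² = 2 × 2.881² = 2 × 8.30 = 16.6.
Round up to the next whole participant.

n = 17 per group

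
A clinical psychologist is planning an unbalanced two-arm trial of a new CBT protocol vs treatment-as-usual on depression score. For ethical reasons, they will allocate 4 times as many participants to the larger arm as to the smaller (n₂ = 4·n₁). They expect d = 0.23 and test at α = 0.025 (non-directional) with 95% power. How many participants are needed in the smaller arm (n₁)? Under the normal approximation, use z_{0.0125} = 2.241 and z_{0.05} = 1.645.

n₁ = 357

With allocation ratio k = n₂/n₁ = 4, Var(x̄₁−x̄₂) = σ²(1/n₁ + 1/(k·n₁)) = σ²·(k+1)/(k·n₁).
So n₁ = (1 + 1/k)·((z_{α/2} + z_β)/d)² = 1.250 × (3.886/0.23)².
n₁ = 1.250 × 285.46 = 356.8.
Round up: n₁ = 357, giving n₂ = 4 × 357 = 1428.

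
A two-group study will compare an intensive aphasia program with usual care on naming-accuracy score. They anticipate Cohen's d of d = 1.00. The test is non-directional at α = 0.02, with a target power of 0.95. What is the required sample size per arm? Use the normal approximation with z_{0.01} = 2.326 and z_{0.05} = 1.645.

n = 32 per group

For two independent groups with equal n: n = 2·((z_{α/2} + z_β) / d)².
z_{α/2} + z_β = 2.326 + 1.645 = 3.971.
n = 2 × (3.971 / 1.00)² = 2 × 3.971² = 2 × 15.77 = 31.5.
Round up to the next whole participant.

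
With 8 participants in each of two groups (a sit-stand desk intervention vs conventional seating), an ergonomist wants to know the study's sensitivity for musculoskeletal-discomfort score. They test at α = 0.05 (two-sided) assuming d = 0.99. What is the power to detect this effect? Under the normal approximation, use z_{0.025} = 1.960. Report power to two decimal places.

power ≈ 0.51

For two equal groups, power = Φ(d·√(n/2) − z_{α/2}).
d·√(n/2) = 0.99 × √(8/2) = 0.99 × 2.000 = 1.980.
z_β = 1.980 − 1.960 = 0.020.
Power = Φ(0.020) = 0.508.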